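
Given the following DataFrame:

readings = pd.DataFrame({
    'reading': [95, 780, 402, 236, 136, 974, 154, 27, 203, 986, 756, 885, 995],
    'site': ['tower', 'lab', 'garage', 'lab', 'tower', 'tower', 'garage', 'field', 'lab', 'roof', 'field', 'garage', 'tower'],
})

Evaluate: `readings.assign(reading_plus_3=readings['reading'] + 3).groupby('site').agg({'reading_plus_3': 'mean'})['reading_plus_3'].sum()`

add column reading_plus_3 = readings['reading'] + 3:
    reading    site  reading_plus_3
0        95   tower              98
1       780     lab             783
2       402  garage             405
3       236     lab             239
4       136   tower             139
5       974   tower             977
6       154  garage             157
7        27   field              30
8       203     lab             206
9       986    roof             989
10      756   field             759
11      885  garage             888
12      995   tower             998
group by site, mean of reading_plus_3:
        reading_plus_3
site                  
field       394.500000
garage      483.333333
lab         409.333333
roof        989.000000
tower       553.000000
Reading off the sum of column 'reading_plus_3', we get 2829.16666667.

2829.16666667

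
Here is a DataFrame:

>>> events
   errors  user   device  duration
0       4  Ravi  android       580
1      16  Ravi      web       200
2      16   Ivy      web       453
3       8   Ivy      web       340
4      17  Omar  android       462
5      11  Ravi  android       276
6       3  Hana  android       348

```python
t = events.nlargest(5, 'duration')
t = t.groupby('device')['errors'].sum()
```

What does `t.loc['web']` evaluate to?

take 5 rows with largest duration:
   errors  user   device  duration
0       4  Ravi  android       580
4      17  Omar  android       462
2      16   Ivy      web       453
6       3  Hana  android       348
3       8   Ivy      web       340
group by device, sum of errors:
device
android    24
web        24
Name: errors, dtype: int64
Reading off the value at index 'web', we get 24.

24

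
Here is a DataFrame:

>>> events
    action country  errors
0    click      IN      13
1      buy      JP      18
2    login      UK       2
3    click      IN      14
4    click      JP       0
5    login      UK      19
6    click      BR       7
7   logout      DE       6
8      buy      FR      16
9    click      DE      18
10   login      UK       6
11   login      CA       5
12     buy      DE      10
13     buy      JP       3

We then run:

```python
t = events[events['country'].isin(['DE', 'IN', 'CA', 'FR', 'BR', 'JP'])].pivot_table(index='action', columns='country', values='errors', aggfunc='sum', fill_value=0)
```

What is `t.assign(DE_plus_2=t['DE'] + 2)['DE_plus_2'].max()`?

filter rows where country in ['DE', 'IN', 'CA', 'FR', 'BR', 'JP']:
    action country  errors
0    click      IN      13
1      buy      JP      18
3    click      IN      14
4    click      JP       0
6    click      BR       7
7   logout      DE       6
8      buy      FR      16
9    click      DE      18
11   login      CA       5
12     buy      DE      10
13     buy      JP       3
pivot: rows=action, cols=country, sum(errors):
country  BR  CA  DE  FR  IN  JP
action                         
buy       0   0  10  16   0  21
click     7   0  18   0  27   0
login     0   5   0   0   0   0
logout    0   0   6   0   0   0
add column DE_plus_2 = t['DE'] + 2:
country  BR  CA  DE  FR  IN  JP  DE_plus_2
action                                    
buy       0   0  10  16   0  21         12
click     7   0  18   0  27   0         20
login     0   5   0   0   0   0          2
logout    0   0   6   0   0   0          8

20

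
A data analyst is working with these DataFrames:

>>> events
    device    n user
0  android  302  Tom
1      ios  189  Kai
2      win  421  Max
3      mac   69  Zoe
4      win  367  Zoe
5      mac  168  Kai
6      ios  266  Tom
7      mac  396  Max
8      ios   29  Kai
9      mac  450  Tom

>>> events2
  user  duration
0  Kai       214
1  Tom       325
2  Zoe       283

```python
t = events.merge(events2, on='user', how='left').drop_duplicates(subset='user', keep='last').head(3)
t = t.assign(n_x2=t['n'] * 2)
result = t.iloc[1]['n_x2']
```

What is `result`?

merge on 'user' (how='left') → 10 rows:
    device    n user  duration
0  android  302  Tom     325.0
1      ios  189  Kai     214.0
2      win  421  Max       NaN
3      mac   69  Zoe     283.0
4      win  367  Zoe     283.0
5      mac  168  Kai     214.0
6      ios  266  Tom     325.0
7      mac  396  Max       NaN
8      ios   29  Kai     214.0
9      mac  450  Tom     325.0
drop duplicate user (keep=last):
  device    n user  duration
4    win  367  Zoe     283.0
7    mac  396  Max       NaN
8    ios   29  Kai     214.0
9    mac  450  Tom     325.0
take first 3 rows:
  device    n user  duration
4    win  367  Zoe     283.0
7    mac  396  Max       NaN
8    ios   29  Kai     214.0
add column n_x2 = t['n'] * 2:
  device    n user  duration  n_x2
4    win  367  Zoe     283.0   734
7    mac  396  Max       NaN   792
8    ios   29  Kai     214.0    58
value at position 1, column 'n_x2' → 792

792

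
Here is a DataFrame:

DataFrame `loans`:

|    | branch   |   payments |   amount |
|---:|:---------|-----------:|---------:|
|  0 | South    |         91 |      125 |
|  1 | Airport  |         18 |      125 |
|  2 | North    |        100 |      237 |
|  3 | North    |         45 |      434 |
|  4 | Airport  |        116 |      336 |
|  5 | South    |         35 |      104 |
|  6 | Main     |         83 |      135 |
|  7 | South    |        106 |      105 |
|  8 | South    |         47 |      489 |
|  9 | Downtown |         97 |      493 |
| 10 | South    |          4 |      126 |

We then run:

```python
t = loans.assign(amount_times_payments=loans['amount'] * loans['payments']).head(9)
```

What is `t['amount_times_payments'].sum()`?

144789

add column amount_times_payments = loans['amount'] * loans['payments']:
      branch  payments  amount  amount_times_payments
0      South        91     125                  11375
1    Airport        18     125                   2250
2      North       100     237                  23700
3      North        45     434                  19530
4    Airport       116     336                  38976
5      South        35     104                   3640
6       Main        83     135                  11205
7      South       106     105                  11130
8      South        47     489                  22983
9   Downtown        97     493                  47821
10     South         4     126                    504
take first 9 rows:
    branch  payments  amount  amount_times_payments
0    South        91     125                  11375
1  Airport        18     125                   2250
2    North       100     237                  23700
3    North        45     434                  19530
4  Airport       116     336                  38976
5    South        35     104                   3640
6     Main        83     135                  11205
7    South       106     105                  11130
8    South        47     489                  22983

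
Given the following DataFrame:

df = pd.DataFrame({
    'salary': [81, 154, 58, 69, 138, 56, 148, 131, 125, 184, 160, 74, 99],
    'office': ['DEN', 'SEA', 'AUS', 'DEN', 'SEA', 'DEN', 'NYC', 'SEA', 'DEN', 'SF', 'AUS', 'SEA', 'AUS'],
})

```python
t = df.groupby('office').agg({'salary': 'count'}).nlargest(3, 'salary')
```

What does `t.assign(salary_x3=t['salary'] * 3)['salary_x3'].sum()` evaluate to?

33

group by office, count of salary:
        salary
office        
AUS          3
DEN          4
NYC          1
SEA          4
SF           1
take 3 rows with largest salary:
        salary
office        
DEN          4
SEA          4
AUS          3
add column salary_x3 = t['salary'] * 3:
        salary  salary_x3
office                   
DEN          4         12
SEA          4         12
AUS          3          9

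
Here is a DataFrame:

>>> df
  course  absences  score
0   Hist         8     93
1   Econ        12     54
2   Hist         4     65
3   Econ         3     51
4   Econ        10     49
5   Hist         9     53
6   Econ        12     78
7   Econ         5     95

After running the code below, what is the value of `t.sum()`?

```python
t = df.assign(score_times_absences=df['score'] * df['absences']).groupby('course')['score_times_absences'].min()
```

413

add column score_times_absences = df['score'] * df['absences']:
  course  absences  score  score_times_absences
0   Hist         8     93                   744
1   Econ        12     54                   648
2   Hist         4     65                   260
3   Econ         3     51                   153
4   Econ        10     49                   490
5   Hist         9     53                   477
6   Econ        12     78                   936
7   Econ         5     95                   475
group by course, min of score_times_absences:
course
Econ    153
Hist    260
Name: score_times_absences, dtype: int64
sum of the resulting series → 413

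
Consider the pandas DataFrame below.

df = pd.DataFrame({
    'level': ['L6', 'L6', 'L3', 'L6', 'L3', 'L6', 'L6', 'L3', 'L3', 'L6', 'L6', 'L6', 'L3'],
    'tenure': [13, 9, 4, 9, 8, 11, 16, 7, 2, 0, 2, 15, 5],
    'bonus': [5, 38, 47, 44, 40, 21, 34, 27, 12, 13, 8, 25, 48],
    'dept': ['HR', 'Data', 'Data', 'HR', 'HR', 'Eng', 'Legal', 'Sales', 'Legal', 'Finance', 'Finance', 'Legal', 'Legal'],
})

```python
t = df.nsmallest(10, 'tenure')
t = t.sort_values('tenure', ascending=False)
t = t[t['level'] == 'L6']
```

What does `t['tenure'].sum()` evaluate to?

31

take 10 rows with smallest tenure:
   level  tenure  bonus     dept
9     L6       0     13  Finance
8     L3       2     12    Legal
10    L6       2      8  Finance
2     L3       4     47     Data
12    L3       5     48    Legal
7     L3       7     27    Sales
4     L3       8     40       HR
1     L6       9     38     Data
3     L6       9     44       HR
5     L6      11     21      Eng
sort by tenure descending:
   level  tenure  bonus     dept
5     L6      11     21      Eng
1     L6       9     38     Data
3     L6       9     44       HR
4     L3       8     40       HR
7     L3       7     27    Sales
12    L3       5     48    Legal
2     L3       4     47     Data
8     L3       2     12    Legal
10    L6       2      8  Finance
9     L6       0     13  Finance
filter rows where level == 'L6':
   level  tenure  bonus     dept
5     L6      11     21      Eng
1     L6       9     38     Data
3     L6       9     44       HR
10    L6       2      8  Finance
9     L6       0     13  Finance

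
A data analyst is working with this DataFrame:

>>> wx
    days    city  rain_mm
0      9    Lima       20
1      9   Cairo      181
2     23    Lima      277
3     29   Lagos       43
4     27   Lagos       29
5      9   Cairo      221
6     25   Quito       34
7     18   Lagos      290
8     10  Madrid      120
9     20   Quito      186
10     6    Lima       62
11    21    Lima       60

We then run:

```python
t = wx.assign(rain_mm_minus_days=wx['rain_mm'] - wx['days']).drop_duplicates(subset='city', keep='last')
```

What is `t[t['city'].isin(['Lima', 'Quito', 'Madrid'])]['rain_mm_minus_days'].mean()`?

105.0

add column rain_mm_minus_days = wx['rain_mm'] - wx['days']:
    days    city  rain_mm  rain_mm_minus_days
0      9    Lima       20                  11
1      9   Cairo      181                 172
2     23    Lima      277                 254
3     29   Lagos       43                  14
4     27   Lagos       29                   2
5      9   Cairo      221                 212
6     25   Quito       34                   9
7     18   Lagos      290                 272
8     10  Madrid      120                 110
9     20   Quito      186                 166
10     6    Lima       62                  56
11    21    Lima       60                  39
drop duplicate city (keep=last):
    days    city  rain_mm  rain_mm_minus_days
5      9   Cairo      221                 212
7     18   Lagos      290                 272
8     10  Madrid      120                 110
9     20   Quito      186                 166
11    21    Lima       60                  39
filter rows where city in ['Lima', 'Quito', 'Madrid']:
    days    city  rain_mm  rain_mm_minus_days
8     10  Madrid      120                 110
9     20   Quito      186                 166
11    21    Lima       60                  39
Hence 105.0.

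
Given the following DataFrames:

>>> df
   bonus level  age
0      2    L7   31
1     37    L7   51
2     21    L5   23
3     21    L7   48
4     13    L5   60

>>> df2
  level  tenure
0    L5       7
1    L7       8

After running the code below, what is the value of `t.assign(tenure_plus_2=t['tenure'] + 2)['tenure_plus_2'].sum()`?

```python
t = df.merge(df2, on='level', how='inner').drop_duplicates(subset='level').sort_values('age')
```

19

merge on 'level' (how='inner') → 5 rows:
   bonus level  age  tenure
0      2    L7   31       8
1     37    L7   51       8
2     21    L5   23       7
3     21    L7   48       8
4     13    L5   60       7
drop duplicate level (keep=first):
   bonus level  age  tenure
0      2    L7   31       8
2     21    L5   23       7
sort by age:
   bonus level  age  tenure
2     21    L5   23       7
0      2    L7   31       8
add column tenure_plus_2 = t['tenure'] + 2:
   bonus level  age  tenure  tenure_plus_2
2     21    L5   23       7              9
0      2    L7   31       8             10
The sum of column 'tenure_plus_2' is 19.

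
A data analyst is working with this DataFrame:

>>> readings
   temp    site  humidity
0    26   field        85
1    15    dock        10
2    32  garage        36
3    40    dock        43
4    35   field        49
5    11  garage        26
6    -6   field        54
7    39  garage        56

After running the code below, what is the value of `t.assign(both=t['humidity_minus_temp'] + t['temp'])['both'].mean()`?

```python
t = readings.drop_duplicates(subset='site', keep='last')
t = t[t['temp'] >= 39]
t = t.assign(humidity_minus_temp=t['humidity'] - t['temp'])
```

49.5

drop duplicate site (keep=last):
   temp    site  humidity
3    40    dock        43
6    -6   field        54
7    39  garage        56
filter rows where temp >= 39:
   temp    site  humidity
3    40    dock        43
7    39  garage        56
add column humidity_minus_temp = t['humidity'] - t['temp']:
   temp    site  humidity  humidity_minus_temp
3    40    dock        43                    3
7    39  garage        56                   17
add column both = t['humidity_minus_temp'] + t['temp']:
   temp    site  humidity  humidity_minus_temp  both
3    40    dock        43                    3    43
7    39  garage        56                   17    56
mean of column 'both' → 49.5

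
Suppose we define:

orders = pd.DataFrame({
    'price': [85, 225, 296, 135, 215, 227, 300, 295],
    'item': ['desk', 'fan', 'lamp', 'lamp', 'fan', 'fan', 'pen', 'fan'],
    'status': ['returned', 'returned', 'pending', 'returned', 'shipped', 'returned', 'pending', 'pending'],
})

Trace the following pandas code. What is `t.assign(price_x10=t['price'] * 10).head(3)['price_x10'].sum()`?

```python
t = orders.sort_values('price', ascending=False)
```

sort by price descending:
   price  item    status
6    300   pen   pending
2    296  lamp   pending
7    295   fan   pending
5    227   fan  returned
1    225   fan  returned
4    215   fan   shipped
3    135  lamp  returned
0     85  desk  returned
add column price_x10 = t['price'] * 10:
   price  item    status  price_x10
6    300   pen   pending       3000
2    296  lamp   pending       2960
7    295   fan   pending       2950
5    227   fan  returned       2270
1    225   fan  returned       2250
4    215   fan   shipped       2150
3    135  lamp  returned       1350
0     85  desk  returned        850
take first 3 rows:
   price  item   status  price_x10
6    300   pen  pending       3000
2    296  lamp  pending       2960
7    295   fan  pending       2950

8910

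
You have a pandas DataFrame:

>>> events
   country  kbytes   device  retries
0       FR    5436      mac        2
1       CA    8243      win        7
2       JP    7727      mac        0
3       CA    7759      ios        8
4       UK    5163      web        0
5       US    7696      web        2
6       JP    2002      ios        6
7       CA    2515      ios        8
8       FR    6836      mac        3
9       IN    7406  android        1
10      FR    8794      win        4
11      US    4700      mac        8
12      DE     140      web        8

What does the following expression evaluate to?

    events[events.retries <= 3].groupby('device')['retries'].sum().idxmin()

android

filter rows where retries <= 3:
  country  kbytes   device  retries
0      FR    5436      mac        2
2      JP    7727      mac        0
4      UK    5163      web        0
5      US    7696      web        2
8      FR    6836      mac        3
9      IN    7406  android        1
group by device, sum of retries:
device
android    1
mac        5
web        2
Name: retries, dtype: int64
Finally, label with the smallest value = android.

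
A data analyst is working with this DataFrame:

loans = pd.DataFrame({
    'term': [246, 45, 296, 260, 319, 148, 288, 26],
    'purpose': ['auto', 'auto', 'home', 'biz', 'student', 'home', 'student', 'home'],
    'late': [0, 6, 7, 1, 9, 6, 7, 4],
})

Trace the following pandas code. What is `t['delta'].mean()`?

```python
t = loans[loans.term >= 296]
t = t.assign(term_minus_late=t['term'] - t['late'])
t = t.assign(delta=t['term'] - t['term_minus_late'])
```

8.0

filter rows where term >= 296:
   term  purpose  late
2   296     home     7
4   319  student     9
add column term_minus_late = t['term'] - t['late']:
   term  purpose  late  term_minus_late
2   296     home     7              289
4   319  student     9              310
add column delta = t['term'] - t['term_minus_late']:
   term  purpose  late  term_minus_late  delta
2   296     home     7              289      7
4   319  student     9              310      9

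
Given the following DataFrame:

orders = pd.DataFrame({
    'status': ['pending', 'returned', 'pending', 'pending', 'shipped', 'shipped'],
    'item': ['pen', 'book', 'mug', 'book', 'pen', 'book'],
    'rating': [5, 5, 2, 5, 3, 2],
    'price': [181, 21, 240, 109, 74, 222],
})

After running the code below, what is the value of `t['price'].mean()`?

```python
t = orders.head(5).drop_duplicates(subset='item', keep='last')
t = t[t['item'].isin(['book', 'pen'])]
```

91.5

take first 5 rows:
     status  item  rating  price
0   pending   pen       5    181
1  returned  book       5     21
2   pending   mug       2    240
3   pending  book       5    109
4   shipped   pen       3     74
drop duplicate item (keep=last):
    status  item  rating  price
2  pending   mug       2    240
3  pending  book       5    109
4  shipped   pen       3     74
filter rows where item in ['book', 'pen']:
    status  item  rating  price
3  pending  book       5    109
4  shipped   pen       3     74
Hence 91.5.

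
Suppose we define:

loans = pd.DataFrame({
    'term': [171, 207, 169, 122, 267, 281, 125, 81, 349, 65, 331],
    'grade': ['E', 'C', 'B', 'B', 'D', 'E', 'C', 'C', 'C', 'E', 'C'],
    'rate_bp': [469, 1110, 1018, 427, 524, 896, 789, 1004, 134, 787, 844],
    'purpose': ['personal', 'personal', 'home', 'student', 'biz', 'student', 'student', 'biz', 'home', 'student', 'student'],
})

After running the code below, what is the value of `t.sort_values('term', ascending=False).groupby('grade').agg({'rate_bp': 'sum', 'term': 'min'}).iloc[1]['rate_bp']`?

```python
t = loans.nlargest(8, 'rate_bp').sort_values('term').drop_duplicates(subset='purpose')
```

2114

take 8 rows with largest rate_bp:
    term grade  rate_bp   purpose
1    207     C     1110  personal
2    169     B     1018      home
7     81     C     1004       biz
5    281     E      896   student
10   331     C      844   student
6    125     C      789   student
9     65     E      787   student
4    267     D      524       biz
sort by term:
    term grade  rate_bp   purpose
9     65     E      787   student
7     81     C     1004       biz
6    125     C      789   student
2    169     B     1018      home
1    207     C     1110  personal
4    267     D      524       biz
5    281     E      896   student
10   331     C      844   student
drop duplicate purpose (keep=first):
   term grade  rate_bp   purpose
9    65     E      787   student
7    81     C     1004       biz
2   169     B     1018      home
1   207     C     1110  personal
sort by term descending:
   term grade  rate_bp   purpose
1   207     C     1110  personal
2   169     B     1018      home
7    81     C     1004       biz
9    65     E      787   student
group by grade: sum(rate_bp), min(term):
       rate_bp  term
grade               
B         1018   169
C         2114    81
E          787    65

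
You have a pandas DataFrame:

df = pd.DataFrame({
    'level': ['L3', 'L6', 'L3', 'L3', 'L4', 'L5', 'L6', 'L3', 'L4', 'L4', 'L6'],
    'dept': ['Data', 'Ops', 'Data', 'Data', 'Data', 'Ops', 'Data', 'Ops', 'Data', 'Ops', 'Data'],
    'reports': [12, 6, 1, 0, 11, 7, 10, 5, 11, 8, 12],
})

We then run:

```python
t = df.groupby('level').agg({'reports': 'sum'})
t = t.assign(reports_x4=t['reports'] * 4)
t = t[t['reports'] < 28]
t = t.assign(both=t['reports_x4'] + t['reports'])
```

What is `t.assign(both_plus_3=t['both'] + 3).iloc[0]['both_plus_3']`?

93

group by level, sum of reports:
       reports
level         
L3          18
L4          30
L5           7
L6          28
add column reports_x4 = t['reports'] * 4:
       reports  reports_x4
level                     
L3          18          72
L4          30         120
L5           7          28
L6          28         112
filter rows where reports < 28:
       reports  reports_x4
level                     
L3          18          72
L5           7          28
add column both = t['reports_x4'] + t['reports']:
       reports  reports_x4  both
level                           
L3          18          72    90
L5           7          28    35
add column both_plus_3 = t['both'] + 3:
       reports  reports_x4  both  both_plus_3
level                                        
L3          18          72    90           93
L5           7          28    35           38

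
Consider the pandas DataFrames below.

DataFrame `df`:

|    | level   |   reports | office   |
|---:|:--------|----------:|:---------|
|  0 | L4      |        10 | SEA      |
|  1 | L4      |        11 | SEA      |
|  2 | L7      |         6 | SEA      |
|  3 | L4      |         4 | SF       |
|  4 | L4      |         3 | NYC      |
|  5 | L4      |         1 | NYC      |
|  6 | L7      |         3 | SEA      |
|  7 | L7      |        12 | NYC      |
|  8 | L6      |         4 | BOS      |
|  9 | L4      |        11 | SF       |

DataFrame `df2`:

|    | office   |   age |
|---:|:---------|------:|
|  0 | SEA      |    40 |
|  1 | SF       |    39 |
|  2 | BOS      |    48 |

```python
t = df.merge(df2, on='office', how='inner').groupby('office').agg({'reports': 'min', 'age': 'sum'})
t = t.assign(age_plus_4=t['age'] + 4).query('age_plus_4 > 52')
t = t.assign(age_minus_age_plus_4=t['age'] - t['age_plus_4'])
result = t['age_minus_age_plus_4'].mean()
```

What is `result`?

merge on 'office' (how='inner') → 7 rows:
  level  reports office  age
0    L4       10    SEA   40
1    L4       11    SEA   40
2    L7        6    SEA   40
3    L4        4     SF   39
4    L7        3    SEA   40
5    L6        4    BOS   48
6    L4       11     SF   39
group by office: min(reports), sum(age):
        reports  age
office              
BOS           4   48
SEA           3  160
SF            4   78
add column age_plus_4 = t['age'] + 4:
        reports  age  age_plus_4
office                          
BOS           4   48          52
SEA           3  160         164
SF            4   78          82
filter rows where age_plus_4 > 52:
        reports  age  age_plus_4
office                          
SEA           3  160         164
SF            4   78          82
add column age_minus_age_plus_4 = t['age'] - t['age_plus_4']:
        reports  age  age_plus_4  age_minus_age_plus_4
office                                                
SEA           3  160         164                    -4
SF            4   78          82                    -4

-4.0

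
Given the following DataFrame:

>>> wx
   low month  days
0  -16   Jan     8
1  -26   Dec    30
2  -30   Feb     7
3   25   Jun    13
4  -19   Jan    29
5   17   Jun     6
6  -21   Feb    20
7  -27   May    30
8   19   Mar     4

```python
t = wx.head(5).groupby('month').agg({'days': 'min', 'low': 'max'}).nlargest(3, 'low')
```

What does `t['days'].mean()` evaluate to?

17.0

take first 5 rows:
   low month  days
0  -16   Jan     8
1  -26   Dec    30
2  -30   Feb     7
3   25   Jun    13
4  -19   Jan    29
group by month: min(days), max(low):
       days  low
month           
Dec      30  -26
Feb       7  -30
Jan       8  -16
Jun      13   25
take 3 rows with largest low:
       days  low
month           
Jun      13   25
Jan       8  -16
Dec      30  -26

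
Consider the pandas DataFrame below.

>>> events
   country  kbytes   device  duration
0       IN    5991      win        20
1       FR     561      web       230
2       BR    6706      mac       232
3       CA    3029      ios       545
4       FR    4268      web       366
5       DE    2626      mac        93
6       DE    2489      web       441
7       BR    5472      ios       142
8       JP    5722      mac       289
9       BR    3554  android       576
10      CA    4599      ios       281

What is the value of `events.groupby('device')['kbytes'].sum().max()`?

15054

group by device, sum of kbytes:
device
android     3554
ios        13100
mac        15054
web         7318
win         5991
Name: kbytes, dtype: int64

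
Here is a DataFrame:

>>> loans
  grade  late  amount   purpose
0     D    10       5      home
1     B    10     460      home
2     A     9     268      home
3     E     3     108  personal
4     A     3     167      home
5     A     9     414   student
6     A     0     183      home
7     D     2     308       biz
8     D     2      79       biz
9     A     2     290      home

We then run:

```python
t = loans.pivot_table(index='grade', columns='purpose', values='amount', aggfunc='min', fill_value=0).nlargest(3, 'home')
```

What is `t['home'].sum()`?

632

pivot: rows=grade, cols=purpose, min(amount):
purpose  biz  home  personal  student
grade                                
A          0   167         0      414
B          0   460         0        0
D         79     5         0        0
E          0     0       108        0
take 3 rows with largest home:
purpose  biz  home  personal  student
grade                                
B          0   460         0        0
A          0   167         0      414
D         79     5         0        0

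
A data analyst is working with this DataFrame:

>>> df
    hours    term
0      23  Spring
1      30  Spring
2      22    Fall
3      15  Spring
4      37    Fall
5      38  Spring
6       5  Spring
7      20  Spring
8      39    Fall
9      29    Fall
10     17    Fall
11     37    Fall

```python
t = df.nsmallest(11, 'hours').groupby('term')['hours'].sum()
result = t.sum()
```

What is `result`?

take 11 rows with smallest hours:
    hours    term
6       5  Spring
3      15  Spring
10     17    Fall
7      20  Spring
2      22    Fall
0      23  Spring
9      29    Fall
1      30  Spring
4      37    Fall
11     37    Fall
5      38  Spring
group by term, sum of hours:
term
Fall      142
Spring    131
Name: hours, dtype: int64
The sum of the resulting series is 273.

273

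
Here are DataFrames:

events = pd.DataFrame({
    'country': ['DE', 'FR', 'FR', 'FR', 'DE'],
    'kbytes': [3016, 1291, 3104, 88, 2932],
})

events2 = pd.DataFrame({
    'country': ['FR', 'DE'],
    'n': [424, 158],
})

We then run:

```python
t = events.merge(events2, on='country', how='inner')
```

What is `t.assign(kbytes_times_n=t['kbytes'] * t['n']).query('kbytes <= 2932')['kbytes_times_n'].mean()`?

merge on 'country' (how='inner') → 5 rows:
  country  kbytes    n
0      DE    3016  158
1      FR    1291  424
2      FR    3104  424
3      FR      88  424
4      DE    2932  158
add column kbytes_times_n = t['kbytes'] * t['n']:
  country  kbytes    n  kbytes_times_n
0      DE    3016  158          476528
1      FR    1291  424          547384
2      FR    3104  424         1316096
3      FR      88  424           37312
4      DE    2932  158          463256
filter rows where kbytes <= 2932:
  country  kbytes    n  kbytes_times_n
1      FR    1291  424          547384
3      FR      88  424           37312
4      DE    2932  158          463256
So mean() = 349317.333333.

349317.333333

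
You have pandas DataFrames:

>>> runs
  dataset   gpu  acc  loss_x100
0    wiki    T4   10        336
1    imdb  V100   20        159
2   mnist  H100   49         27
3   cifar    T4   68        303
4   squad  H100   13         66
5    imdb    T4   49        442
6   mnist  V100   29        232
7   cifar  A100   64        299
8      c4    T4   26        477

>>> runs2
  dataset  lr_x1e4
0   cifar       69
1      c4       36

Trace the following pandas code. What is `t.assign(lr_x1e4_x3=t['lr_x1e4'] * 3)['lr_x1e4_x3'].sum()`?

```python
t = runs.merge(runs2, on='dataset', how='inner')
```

merge on 'dataset' (how='inner') → 3 rows:
  dataset   gpu  acc  loss_x100  lr_x1e4
0   cifar    T4   68        303       69
1   cifar  A100   64        299       69
2      c4    T4   26        477       36
add column lr_x1e4_x3 = t['lr_x1e4'] * 3:
  dataset   gpu  acc  loss_x100  lr_x1e4  lr_x1e4_x3
0   cifar    T4   68        303       69         207
1   cifar  A100   64        299       69         207
2      c4    T4   26        477       36         108
Reading off the sum of column 'lr_x1e4_x3', we get 522.

522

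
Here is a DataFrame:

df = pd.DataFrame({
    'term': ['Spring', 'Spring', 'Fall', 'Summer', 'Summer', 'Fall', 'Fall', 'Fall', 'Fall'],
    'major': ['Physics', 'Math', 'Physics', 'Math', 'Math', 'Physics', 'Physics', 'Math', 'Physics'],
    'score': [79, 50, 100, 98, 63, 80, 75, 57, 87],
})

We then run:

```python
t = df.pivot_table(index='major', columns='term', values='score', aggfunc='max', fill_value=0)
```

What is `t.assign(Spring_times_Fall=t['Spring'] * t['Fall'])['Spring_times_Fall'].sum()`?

pivot: rows=major, cols=term, max(score):
term     Fall  Spring  Summer
major                        
Math       57      50      98
Physics   100      79       0
add column Spring_times_Fall = t['Spring'] * t['Fall']:
term     Fall  Spring  Summer  Spring_times_Fall
major                                           
Math       57      50      98               2850
Physics   100      79       0               7900
Finally, sum of column 'Spring_times_Fall' = 10750.

10750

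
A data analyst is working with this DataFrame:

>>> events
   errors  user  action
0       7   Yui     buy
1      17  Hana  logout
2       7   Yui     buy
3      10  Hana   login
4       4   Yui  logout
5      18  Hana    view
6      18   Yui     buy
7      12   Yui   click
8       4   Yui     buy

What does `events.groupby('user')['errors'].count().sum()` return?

group by user, count of errors:
user
Hana    3
Yui     6
Name: errors, dtype: int64

9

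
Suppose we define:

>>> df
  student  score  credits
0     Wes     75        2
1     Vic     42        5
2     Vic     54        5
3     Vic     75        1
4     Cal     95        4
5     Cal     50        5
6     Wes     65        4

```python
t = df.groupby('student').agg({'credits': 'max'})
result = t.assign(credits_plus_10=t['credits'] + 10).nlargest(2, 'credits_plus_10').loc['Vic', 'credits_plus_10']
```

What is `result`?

15

group by student, max of credits:
         credits
student         
Cal            5
Vic            5
Wes            4
add column credits_plus_10 = t['credits'] + 10:
         credits  credits_plus_10
student                          
Cal            5               15
Vic            5               15
Wes            4               14
take 2 rows with largest credits_plus_10:
         credits  credits_plus_10
student                          
Cal            5               15
Vic            5               15
Then the value at row 'Vic', column 'credits_plus_10': 15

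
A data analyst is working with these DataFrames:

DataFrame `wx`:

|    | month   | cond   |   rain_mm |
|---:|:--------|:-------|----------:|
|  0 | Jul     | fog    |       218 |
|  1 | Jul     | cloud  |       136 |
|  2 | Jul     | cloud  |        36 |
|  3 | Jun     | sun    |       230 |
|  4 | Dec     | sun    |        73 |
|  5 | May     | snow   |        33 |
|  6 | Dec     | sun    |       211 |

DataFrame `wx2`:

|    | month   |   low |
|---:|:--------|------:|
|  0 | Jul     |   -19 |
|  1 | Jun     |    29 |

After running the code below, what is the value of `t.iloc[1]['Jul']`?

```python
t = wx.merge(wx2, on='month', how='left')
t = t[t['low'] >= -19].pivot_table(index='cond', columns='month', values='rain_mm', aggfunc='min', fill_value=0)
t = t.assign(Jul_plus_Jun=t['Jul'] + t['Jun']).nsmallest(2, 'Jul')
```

36

merge on 'month' (how='left') → 7 rows:
  month   cond  rain_mm   low
0   Jul    fog      218 -19.0
1   Jul  cloud      136 -19.0
2   Jul  cloud       36 -19.0
3   Jun    sun      230  29.0
4   Dec    sun       73   NaN
5   May   snow       33   NaN
6   Dec    sun      211   NaN
filter rows where low >= -19:
  month   cond  rain_mm   low
0   Jul    fog      218 -19.0
1   Jul  cloud      136 -19.0
2   Jul  cloud       36 -19.0
3   Jun    sun      230  29.0
pivot: rows=cond, cols=month, min(rain_mm):
month  Jul  Jun
cond           
cloud   36    0
fog    218    0
sun      0  230
add column Jul_plus_Jun = t['Jul'] + t['Jun']:
month  Jul  Jun  Jul_plus_Jun
cond                         
cloud   36    0            36
fog    218    0           218
sun      0  230           230
take 2 rows with smallest Jul:
month  Jul  Jun  Jul_plus_Jun
cond                         
sun      0  230           230
cloud   36    0            36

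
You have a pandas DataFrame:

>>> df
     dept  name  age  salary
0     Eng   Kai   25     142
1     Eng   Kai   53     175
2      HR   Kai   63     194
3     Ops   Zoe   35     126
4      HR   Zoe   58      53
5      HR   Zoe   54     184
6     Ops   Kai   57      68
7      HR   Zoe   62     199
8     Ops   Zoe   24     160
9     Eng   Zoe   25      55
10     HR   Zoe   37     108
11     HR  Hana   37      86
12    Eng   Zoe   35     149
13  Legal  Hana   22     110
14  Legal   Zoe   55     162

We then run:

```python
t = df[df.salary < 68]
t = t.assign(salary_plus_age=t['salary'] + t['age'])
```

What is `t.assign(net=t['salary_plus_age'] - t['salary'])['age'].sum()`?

83

filter rows where salary < 68:
  dept name  age  salary
4   HR  Zoe   58      53
9  Eng  Zoe   25      55
add column salary_plus_age = t['salary'] + t['age']:
  dept name  age  salary  salary_plus_age
4   HR  Zoe   58      53              111
9  Eng  Zoe   25      55               80
add column net = t['salary_plus_age'] - t['salary']:
  dept name  age  salary  salary_plus_age  net
4   HR  Zoe   58      53              111   58
9  Eng  Zoe   25      55               80   25
Taking the sum of column 'age' gives 83.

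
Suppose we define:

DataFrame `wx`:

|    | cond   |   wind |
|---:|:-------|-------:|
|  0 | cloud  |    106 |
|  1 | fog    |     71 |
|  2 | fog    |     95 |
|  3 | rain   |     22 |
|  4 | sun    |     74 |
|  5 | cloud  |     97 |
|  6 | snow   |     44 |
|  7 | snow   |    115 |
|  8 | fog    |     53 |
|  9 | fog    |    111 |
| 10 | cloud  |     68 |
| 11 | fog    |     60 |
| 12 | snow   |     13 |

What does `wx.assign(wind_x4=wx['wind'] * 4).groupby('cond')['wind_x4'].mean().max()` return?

add column wind_x4 = wx['wind'] * 4:
     cond  wind  wind_x4
0   cloud   106      424
1     fog    71      284
2     fog    95      380
3    rain    22       88
4     sun    74      296
5   cloud    97      388
6    snow    44      176
7    snow   115      460
8     fog    53      212
9     fog   111      444
10  cloud    68      272
11    fog    60      240
12   snow    13       52
group by cond, mean of wind_x4:
cond
cloud    361.333333
fog      312.000000
rain      88.000000
snow     229.333333
sun      296.000000
Name: wind_x4, dtype: float64
Taking the max of the resulting series gives 361.333333333.

361.333333333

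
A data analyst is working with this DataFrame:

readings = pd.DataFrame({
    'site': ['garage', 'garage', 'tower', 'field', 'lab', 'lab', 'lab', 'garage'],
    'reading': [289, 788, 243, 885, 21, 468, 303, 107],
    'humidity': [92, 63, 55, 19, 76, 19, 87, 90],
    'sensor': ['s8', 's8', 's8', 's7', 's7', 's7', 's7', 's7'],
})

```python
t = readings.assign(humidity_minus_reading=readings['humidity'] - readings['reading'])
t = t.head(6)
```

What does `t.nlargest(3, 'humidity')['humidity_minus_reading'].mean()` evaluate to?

add column humidity_minus_reading = readings['humidity'] - readings['reading']:
     site  reading  humidity sensor  humidity_minus_reading
0  garage      289        92     s8                    -197
1  garage      788        63     s8                    -725
2   tower      243        55     s8                    -188
3   field      885        19     s7                    -866
4     lab       21        76     s7                      55
5     lab      468        19     s7                    -449
6     lab      303        87     s7                    -216
7  garage      107        90     s7                     -17
take first 6 rows:
     site  reading  humidity sensor  humidity_minus_reading
0  garage      289        92     s8                    -197
1  garage      788        63     s8                    -725
2   tower      243        55     s8                    -188
3   field      885        19     s7                    -866
4     lab       21        76     s7                      55
5     lab      468        19     s7                    -449
take 3 rows with largest humidity:
     site  reading  humidity sensor  humidity_minus_reading
0  garage      289        92     s8                    -197
4     lab       21        76     s7                      55
1  garage      788        63     s8                    -725

-289.0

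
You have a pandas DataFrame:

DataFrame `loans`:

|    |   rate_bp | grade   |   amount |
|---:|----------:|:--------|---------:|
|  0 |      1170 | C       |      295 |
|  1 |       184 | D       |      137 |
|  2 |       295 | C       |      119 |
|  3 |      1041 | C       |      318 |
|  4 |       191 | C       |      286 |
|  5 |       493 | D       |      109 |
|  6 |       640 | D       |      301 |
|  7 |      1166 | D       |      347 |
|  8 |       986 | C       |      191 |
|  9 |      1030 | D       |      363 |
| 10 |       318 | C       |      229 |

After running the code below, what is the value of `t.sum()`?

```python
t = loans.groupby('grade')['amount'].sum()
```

2695

group by grade, sum of amount:
grade
C    1438
D    1257
Name: amount, dtype: int64
Hence 2695.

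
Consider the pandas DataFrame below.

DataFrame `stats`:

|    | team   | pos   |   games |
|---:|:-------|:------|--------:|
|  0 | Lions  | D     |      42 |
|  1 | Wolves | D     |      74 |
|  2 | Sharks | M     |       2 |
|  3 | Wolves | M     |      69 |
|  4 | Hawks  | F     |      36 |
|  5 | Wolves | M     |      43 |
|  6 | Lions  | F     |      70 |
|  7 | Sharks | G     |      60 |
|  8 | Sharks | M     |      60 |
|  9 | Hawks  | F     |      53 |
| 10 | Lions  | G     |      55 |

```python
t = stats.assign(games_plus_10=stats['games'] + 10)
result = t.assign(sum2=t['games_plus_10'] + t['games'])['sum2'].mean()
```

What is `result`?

112.545454545

add column games_plus_10 = stats['games'] + 10:
      team pos  games  games_plus_10
0    Lions   D     42             52
1   Wolves   D     74             84
2   Sharks   M      2             12
3   Wolves   M     69             79
4    Hawks   F     36             46
5   Wolves   M     43             53
6    Lions   F     70             80
7   Sharks   G     60             70
8   Sharks   M     60             70
9    Hawks   F     53             63
10   Lions   G     55             65
add column sum2 = t['games_plus_10'] + t['games']:
      team pos  games  games_plus_10  sum2
0    Lions   D     42             52    94
1   Wolves   D     74             84   158
2   Sharks   M      2             12    14
3   Wolves   M     69             79   148
4    Hawks   F     36             46    82
5   Wolves   M     43             53    96
6    Lions   F     70             80   150
7   Sharks   G     60             70   130
8   Sharks   M     60             70   130
9    Hawks   F     53             63   116
10   Lions   G     55             65   120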